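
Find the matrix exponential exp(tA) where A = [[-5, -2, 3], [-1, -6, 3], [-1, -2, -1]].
A has Jordan form J = [[-4, 1, 0], [0, -4, 0], [0, 0, -4]] with A = PJP^{-1}, so e^{tA} = P e^{tJ} P^{-1}.

For a Jordan block J_k(λ), e^{tJ_k(λ)} = e^{λt} · (I + tN + t^2 N^2/2! + ... + t^{k-1} N^{k-1}/(k-1)!) where N is the nilpotent superdiagonal part.

Assembling the blocks and conjugating back gives the entries of e^{tA} as shown above.

e^{tA} = [[(1 - t)*e^{-4*t}, -2*t*e^{-4*t}, 3*t*e^{-4*t}], [-t*e^{-4*t}, (1 - 2*t)*e^{-4*t}, 3*t*e^{-4*t}], [-t*e^{-4*t}, -2*t*e^{-4*t}, (3*t + 1)*e^{-4*t}]]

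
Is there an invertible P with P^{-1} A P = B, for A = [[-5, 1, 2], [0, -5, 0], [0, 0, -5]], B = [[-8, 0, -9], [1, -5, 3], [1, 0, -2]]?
Two matrices over a field are similar if and only if they have the same invariant factors.

Both A and B have characteristic polynomial (x + 5)^3 and minimal polynomial (x + 5)^2. Computing further, both have invariant factors x + 5, (x + 5)^2. Hence A and B are similar.

Yes.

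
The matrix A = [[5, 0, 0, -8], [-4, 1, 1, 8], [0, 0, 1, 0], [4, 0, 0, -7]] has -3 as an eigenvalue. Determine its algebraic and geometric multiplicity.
The characteristic polynomial is (x - 1)^3(x + 3), so the factor x + 3 appears with exponent 1: the algebraic multiplicity is 1.

rank(A + 3I) = 3, so the eigenspace has dimension 4 - 3 = 1: the geometric multiplicity is 1.

algebraic multiplicity 1, geometric multiplicity 1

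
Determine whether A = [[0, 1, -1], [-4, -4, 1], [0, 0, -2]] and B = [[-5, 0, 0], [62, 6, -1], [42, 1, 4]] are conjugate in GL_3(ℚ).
trace(A) = -6 but trace(B) = 5. The trace is a similarity invariant, so A and B are not similar.

No.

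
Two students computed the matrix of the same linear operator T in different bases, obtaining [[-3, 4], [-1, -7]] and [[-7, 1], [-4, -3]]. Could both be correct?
Yes.

Two matrices over a field are similar if and only if they have the same invariant factors.

Both A and B have characteristic polynomial (x + 5)^2 and minimal polynomial (x + 5)^2. Computing further, both have invariant factors (x + 5)^2. Hence A and B are similar.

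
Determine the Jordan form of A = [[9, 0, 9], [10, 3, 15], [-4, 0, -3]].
The characteristic polynomial is det(xI - A) = (x - 3)^3, so the eigenvalues are 3 (algebraic multiplicity 3).

For λ = 3: rank(A - 3I) = 1, rank((A - 3I)^2) = 0. The eigenspace has dimension 3 - 1 = 2, so there are 2 Jordan blocks; the rank sequence gives block sizes [2, 1].

Assembling the blocks gives the Jordan form J above.

J = [[3, 1, 0], [0, 3, 0], [0, 0, 3]]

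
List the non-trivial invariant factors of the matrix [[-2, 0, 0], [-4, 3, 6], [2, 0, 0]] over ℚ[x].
x(x - 3)(x + 2)

The Jordan structure of A has elementary divisors (x + 2), x, (x - 3). Arranging the block sizes at each eigenvalue in decreasing order and taking row products gives the invariant factors.

Invariant factors (smallest first, each dividing the next): x(x - 3)(x + 2).

Check: the last factor x(x - 3)(x + 2) is the minimal polynomial, and the product x(x - 3)(x + 2) is the characteristic polynomial.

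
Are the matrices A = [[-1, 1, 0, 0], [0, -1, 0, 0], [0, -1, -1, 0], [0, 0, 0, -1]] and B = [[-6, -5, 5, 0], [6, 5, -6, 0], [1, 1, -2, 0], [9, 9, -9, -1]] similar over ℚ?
Yes.

Two matrices over a field are similar if and only if they have the same invariant factors.

Both A and B have characteristic polynomial (x + 1)^4 and minimal polynomial (x + 1)^2. Computing further, both have invariant factors x + 1, x + 1, (x + 1)^2. Hence A and B are similar.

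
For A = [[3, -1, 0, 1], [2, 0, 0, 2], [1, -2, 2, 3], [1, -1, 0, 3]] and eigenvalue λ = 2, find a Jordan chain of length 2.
v_1 = [[1, 0, 0, 0]]^T, v_2 = [[1, 2, 1, 1]]^T

We seek v_1 ∈ ker((A - 2I)^2) \ ker(A - 2I), then set v_{i+1} = (A - 2I) v_i.

One such chain is v_1 = [[1, 0, 0, 0]]^T, v_2 = [[1, 2, 1, 1]]^T. Check: (A - 2I) v_2 = [[0, 0, 0, 0]]^T = 0.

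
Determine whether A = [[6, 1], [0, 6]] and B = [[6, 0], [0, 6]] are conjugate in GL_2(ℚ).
Both have characteristic polynomial (x - 6)^2, but the minimal polynomial of A is (x - 6)^2 while the minimal polynomial of B is x - 6. The minimal polynomial is a similarity invariant, so A and B are not similar.

No.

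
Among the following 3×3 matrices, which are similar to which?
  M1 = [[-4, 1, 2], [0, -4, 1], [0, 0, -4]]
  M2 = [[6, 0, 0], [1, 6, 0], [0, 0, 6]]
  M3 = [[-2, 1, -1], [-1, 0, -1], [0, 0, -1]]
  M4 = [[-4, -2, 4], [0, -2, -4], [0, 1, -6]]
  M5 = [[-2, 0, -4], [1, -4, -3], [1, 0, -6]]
4 classes: {M1, M5}, {M2}, {M3}, {M4}

Characteristic polynomials: χ_{M1} = (x + 4)^3, χ_{M2} = (x - 6)^3, χ_{M3} = (x + 1)^3, χ_{M4} = (x + 4)^3, χ_{M5} = (x + 4)^3.

{M1, M5}: invariant factors (x + 4)^3.

{M2}: invariant factors x - 6, (x - 6)^2.

{M3}: invariant factors x + 1, (x + 1)^2.

{M4}: invariant factors x + 4, (x + 4)^2.

Matrices are similar if and only if their invariant-factor lists agree; the partition into similarity classes is {M1, M5}, {M2}, {M3}, {M4}.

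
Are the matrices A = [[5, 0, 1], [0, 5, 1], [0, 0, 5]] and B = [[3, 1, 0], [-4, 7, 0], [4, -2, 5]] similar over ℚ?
Two matrices over a field are similar if and only if they have the same invariant factors.

Both A and B have characteristic polynomial (x - 5)^3 and minimal polynomial (x - 5)^2. Computing further, both have invariant factors x - 5, (x - 5)^2. Hence A and B are similar.

Yes.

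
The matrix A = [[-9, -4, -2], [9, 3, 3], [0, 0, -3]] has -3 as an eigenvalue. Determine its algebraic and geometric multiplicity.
algebraic multiplicity 3, geometric multiplicity 2

The characteristic polynomial is (x + 3)^3, so the factor x + 3 appears with exponent 3: the algebraic multiplicity is 3.

rank(A + 3I) = 1, so the eigenspace has dimension 3 - 1 = 2: the geometric multiplicity is 2.

Since 2 < 3, A is not diagonalizable.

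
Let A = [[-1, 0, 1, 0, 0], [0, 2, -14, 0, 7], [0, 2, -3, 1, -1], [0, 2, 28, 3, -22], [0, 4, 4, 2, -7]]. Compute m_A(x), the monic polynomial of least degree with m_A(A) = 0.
The characteristic polynomial factors as (x - 2)(x + 1)^3(x + 5). The minimal polynomial is ∏(x - λ)^{k_λ} where k_λ is the size of the largest Jordan block at λ.

For λ = -5: rank(A + 5I) = 4, and the largest Jordan block has size 1 (the smallest k with rank((A + 5I)^k) = rank((A + 5I)^(k+1))).
For λ = -1: rank(A + I) = 4, and the largest Jordan block has size 3 (the smallest k with rank((A + I)^k) = rank((A + I)^(k+1))).
For λ = 2: rank(A - 2I) = 4, and the largest Jordan block has size 1 (the smallest k with rank((A - 2I)^k) = rank((A - 2I)^(k+1))).

So m_A(x) = (x - 2)(x + 1)^3(x + 5).

m_A(x) = (x - 2)(x + 1)^3(x + 5)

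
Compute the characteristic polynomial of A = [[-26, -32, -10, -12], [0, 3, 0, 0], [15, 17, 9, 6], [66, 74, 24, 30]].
χ_A(x) = (x - 6)(x - 4)(x - 3)^2

xI - A = [[x + 26, 32, 10, 12], [0, x - 3, 0, 0], [-15, -17, x - 9, -6], [-66, -74, -24, x - 30]].

Expanding det(xI - A) along the first row:
det(xI - A) = + (x + 26)·det([[x - 3, 0, 0], [-17, x - 9, -6], [-74, -24, x - 30]]) - (32)·det([[0, 0, 0], [-15, x - 9, -6], [-66, -24, x - 30]]) + (10)·det([[0, x - 3, 0], [-15, -17, -6], [-66, -74, x - 30]]) - (12)·det([[0, x - 3, 0], [-15, -17, x - 9], [-66, -74, -24]]).

Evaluating gives χ_A(x) = x^4 - 16x^3 + 93x^2 - 234x + 216 = (x - 6)(x - 4)(x - 3)^2.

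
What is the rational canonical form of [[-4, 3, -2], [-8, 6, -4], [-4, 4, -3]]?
The invariant factors of A (the non-unit diagonal entries of the Smith normal form of xI - A over ℚ[x]) are x(x^2 + x + 2), each dividing the next. The characteristic polynomial is their product, x(x^2 + x + 2).

The rational canonical form is the block-diagonal matrix of companion matrices C(f_i):
R = [[0, 0, 0], [1, 0, -2], [0, 1, -1]].

Note the characteristic polynomial does not split into linear factors over ℚ, so A has no Jordan form over ℚ; the rational canonical form exists over any field.

R = [[0, 0, 0], [1, 0, -2], [0, 1, -1]]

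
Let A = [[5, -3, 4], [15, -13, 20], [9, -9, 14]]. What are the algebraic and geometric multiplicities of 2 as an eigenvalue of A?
The characteristic polynomial is (x - 2)^3, so the factor x - 2 appears with exponent 3: the algebraic multiplicity is 3.

rank(A - 2I) = 1, so the eigenspace has dimension 3 - 1 = 2: the geometric multiplicity is 2.

Since 2 < 3, A is not diagonalizable.

algebraic multiplicity 3, geometric multiplicity 2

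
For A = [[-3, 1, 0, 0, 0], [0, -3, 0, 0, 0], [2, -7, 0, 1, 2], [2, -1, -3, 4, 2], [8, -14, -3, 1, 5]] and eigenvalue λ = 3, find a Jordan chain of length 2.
v_1 = [[0, 0, 2, 3, 2]]^T, v_2 = [[0, 0, 1, 1, 1]]^T

We seek v_1 ∈ ker((A - 3I)^2) \ ker(A - 3I), then set v_{i+1} = (A - 3I) v_i.

One such chain is v_1 = [[0, 0, 2, 3, 2]]^T, v_2 = [[0, 0, 1, 1, 1]]^T. Check: (A - 3I) v_2 = [[0, 0, 0, 0, 0]]^T = 0.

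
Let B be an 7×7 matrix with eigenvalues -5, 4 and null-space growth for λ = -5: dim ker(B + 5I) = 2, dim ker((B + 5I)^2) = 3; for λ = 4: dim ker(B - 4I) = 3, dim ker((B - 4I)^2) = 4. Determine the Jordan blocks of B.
λ = -5: successive nullity increments [2, 1] count blocks of size ≥ k; block sizes are [2, 1].
λ = 4: successive nullity increments [3, 1] count blocks of size ≥ k; block sizes are [2, 1, 1].

Jordan blocks: (-5, 2), (-5, 1), (4, 2), (4, 1), (4, 1)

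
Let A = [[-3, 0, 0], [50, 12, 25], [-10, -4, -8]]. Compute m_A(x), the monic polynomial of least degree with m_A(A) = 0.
m_A(x) = (x - 2)^2(x + 3)

The characteristic polynomial factors as (x - 2)^2(x + 3). The minimal polynomial is ∏(x - λ)^{k_λ} where k_λ is the size of the largest Jordan block at λ.

For λ = -3: rank(A + 3I) = 2, and the largest Jordan block has size 1 (the smallest k with rank((A + 3I)^k) = rank((A + 3I)^(k+1))).
For λ = 2: rank(A - 2I) = 2, and the largest Jordan block has size 2 (the smallest k with rank((A - 2I)^k) = rank((A - 2I)^(k+1))).

So m_A(x) = (x - 2)^2(x + 3).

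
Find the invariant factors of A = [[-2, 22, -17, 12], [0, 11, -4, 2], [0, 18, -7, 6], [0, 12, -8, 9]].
The Jordan structure of A has elementary divisors (x + 2), (x - 3), (x - 5), (x - 5). Arranging the block sizes at each eigenvalue in decreasing order and taking row products gives the invariant factors.

Invariant factors (smallest first, each dividing the next): x - 5, (x - 5)(x - 3)(x + 2).

Check: the last factor (x - 5)(x - 3)(x + 2) is the minimal polynomial, and the product (x - 5)^2(x - 3)(x + 2) is the characteristic polynomial.

x - 5, (x - 5)(x - 3)(x + 2)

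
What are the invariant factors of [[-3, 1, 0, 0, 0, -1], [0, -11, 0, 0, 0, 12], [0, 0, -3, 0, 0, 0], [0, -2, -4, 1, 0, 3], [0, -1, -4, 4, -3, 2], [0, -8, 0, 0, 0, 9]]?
x + 3, x + 3, (x - 1)^2(x + 3)^2

The Jordan structure of A has elementary divisors (x + 3)^2, (x + 3), (x + 3), (x - 1)^2. Arranging the block sizes at each eigenvalue in decreasing order and taking row products gives the invariant factors.

Invariant factors (smallest first, each dividing the next): x + 3, x + 3, (x - 1)^2(x + 3)^2.

Check: the last factor (x - 1)^2(x + 3)^2 is the minimal polynomial, and the product (x - 1)^2(x + 3)^4 is the characteristic polynomial.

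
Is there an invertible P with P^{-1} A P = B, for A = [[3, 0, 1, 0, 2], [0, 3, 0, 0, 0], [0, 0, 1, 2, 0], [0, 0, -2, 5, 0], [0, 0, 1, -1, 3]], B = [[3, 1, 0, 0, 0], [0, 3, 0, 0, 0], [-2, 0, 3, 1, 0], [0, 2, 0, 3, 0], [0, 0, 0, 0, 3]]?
Two matrices over a field are similar if and only if they have the same invariant factors.

Both A and B have characteristic polynomial (x - 3)^5 and minimal polynomial (x - 3)^2. Computing further, both have invariant factors x - 3, (x - 3)^2, (x - 3)^2. Hence A and B are similar.

Yes.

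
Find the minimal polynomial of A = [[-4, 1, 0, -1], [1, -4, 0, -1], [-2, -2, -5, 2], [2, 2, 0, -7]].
The characteristic polynomial factors as (x + 5)^4. The minimal polynomial is ∏(x - λ)^{k_λ} where k_λ is the size of the largest Jordan block at λ.

For λ = -5: rank(A + 5I) = 1, and the largest Jordan block has size 2 (the smallest k with rank((A + 5I)^k) = rank((A + 5I)^(k+1))).

So m_A(x) = (x + 5)^2.

m_A(x) = (x + 5)^2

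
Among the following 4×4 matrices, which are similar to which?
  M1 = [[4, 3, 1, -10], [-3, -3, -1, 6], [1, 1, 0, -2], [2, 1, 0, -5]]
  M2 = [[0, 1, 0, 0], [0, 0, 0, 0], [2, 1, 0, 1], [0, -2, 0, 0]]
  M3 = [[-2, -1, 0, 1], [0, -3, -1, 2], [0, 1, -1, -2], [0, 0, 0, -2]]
3 classes: {M1}, {M2}, {M3}

Characteristic polynomials: χ_{M1} = (x + 1)^4, χ_{M2} = x^4, χ_{M3} = (x + 2)^4.

{M1}: invariant factors x + 1, (x + 1)^3.

{M2}: invariant factors x^2, x^2.

{M3}: invariant factors x + 2, (x + 2)^3.

Matrices are similar if and only if their invariant-factor lists agree; the partition into similarity classes is {M1}, {M2}, {M3}.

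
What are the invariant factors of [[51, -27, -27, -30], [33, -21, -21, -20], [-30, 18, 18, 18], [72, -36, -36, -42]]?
The Jordan structure of A has elementary divisors x^2, x, (x - 6). Arranging the block sizes at each eigenvalue in decreasing order and taking row products gives the invariant factors.

Invariant factors (smallest first, each dividing the next): x, x^2(x - 6).

Check: the last factor x^2(x - 6) is the minimal polynomial, and the product x^3(x - 6) is the characteristic polynomial.

x, x^2(x - 6)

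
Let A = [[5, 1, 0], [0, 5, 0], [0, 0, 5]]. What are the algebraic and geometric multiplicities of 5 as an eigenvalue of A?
algebraic multiplicity 3, geometric multiplicity 2

The characteristic polynomial is (x - 5)^3, so the factor x - 5 appears with exponent 3: the algebraic multiplicity is 3.

rank(A - 5I) = 1, so the eigenspace has dimension 3 - 1 = 2: the geometric multiplicity is 2.

Since 2 < 3, A is not diagonalizable.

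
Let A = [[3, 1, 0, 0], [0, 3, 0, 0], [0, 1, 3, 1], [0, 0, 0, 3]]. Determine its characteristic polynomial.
χ_A(x) = (x - 3)^4

xI - A = [[x - 3, -1, 0, 0], [0, x - 3, 0, 0], [0, -1, x - 3, -1], [0, 0, 0, x - 3]].

Expanding det(xI - A) along the first row:
det(xI - A) = + (x - 3)·det([[x - 3, 0, 0], [-1, x - 3, -1], [0, 0, x - 3]]) - (-1)·det([[0, 0, 0], [0, x - 3, -1], [0, 0, x - 3]]) + (0)·det([[0, x - 3, 0], [0, -1, -1], [0, 0, x - 3]]) - (0)·det([[0, x - 3, 0], [0, -1, x - 3], [0, 0, 0]]).

Evaluating gives χ_A(x) = x^4 - 12x^3 + 54x^2 - 108x + 81 = (x - 3)^4.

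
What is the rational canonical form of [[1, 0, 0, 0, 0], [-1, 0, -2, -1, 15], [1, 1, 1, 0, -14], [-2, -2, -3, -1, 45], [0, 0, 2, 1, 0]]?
The invariant factors of A (the non-unit diagonal entries of the Smith normal form of xI - A over ℚ[x]) are x - 1, (x - 3)(x - 1)^2(x + 5), each dividing the next. The characteristic polynomial is their product, (x - 3)(x - 1)^3(x + 5).

The rational canonical form is the block-diagonal matrix of companion matrices C(f_i):
R = [[1, 0, 0, 0, 0], [0, 0, 0, 0, 15], [0, 1, 0, 0, -32], [0, 0, 1, 0, 18], [0, 0, 0, 1, 0]].

R = [[1, 0, 0, 0, 0], [0, 0, 0, 0, 15], [0, 1, 0, 0, -32], [0, 0, 1, 0, 18], [0, 0, 0, 1, 0]]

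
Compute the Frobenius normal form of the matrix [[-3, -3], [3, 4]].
The invariant factors of A (the non-unit diagonal entries of the Smith normal form of xI - A over ℚ[x]) are x^2 - x - 3, each dividing the next. The characteristic polynomial is their product, x^2 - x - 3.

The rational canonical form is the block-diagonal matrix of companion matrices C(f_i):
R = [[0, 3], [1, 1]].

Note the characteristic polynomial does not split into linear factors over ℚ, so A has no Jordan form over ℚ; the rational canonical form exists over any field.

R = [[0, 3], [1, 1]]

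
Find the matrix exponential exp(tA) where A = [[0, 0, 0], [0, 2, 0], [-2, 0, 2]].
e^{tA} = [[1, 0, 0], [0, e^{2*t}, 0], [1 - e^{2*t}, 0, e^{2*t}]]

A has Jordan form J = [[0, 0, 0], [0, 2, 0], [0, 0, 2]] with A = PJP^{-1}, so e^{tA} = P e^{tJ} P^{-1}.

For a Jordan block J_k(λ), e^{tJ_k(λ)} = e^{λt} · (I + tN + t^2 N^2/2! + ... + t^{k-1} N^{k-1}/(k-1)!) where N is the nilpotent superdiagonal part.

Assembling the blocks and conjugating back gives the entries of e^{tA} as shown above.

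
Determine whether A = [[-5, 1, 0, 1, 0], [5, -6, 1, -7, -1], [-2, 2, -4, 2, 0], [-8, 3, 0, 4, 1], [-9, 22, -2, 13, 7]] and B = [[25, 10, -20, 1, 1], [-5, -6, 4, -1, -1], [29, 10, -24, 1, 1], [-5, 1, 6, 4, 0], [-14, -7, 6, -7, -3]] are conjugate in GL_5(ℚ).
Both have characteristic polynomial (x - 4)^2(x + 4)^3, but the minimal polynomial of A is (x - 4)^2(x + 4)^3 while the minimal polynomial of B is (x - 4)^2(x + 4)^2. The minimal polynomial is a similarity invariant, so A and B are not similar.

No.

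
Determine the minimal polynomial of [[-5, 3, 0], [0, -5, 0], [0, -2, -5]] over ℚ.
The characteristic polynomial factors as (x + 5)^3. The minimal polynomial is ∏(x - λ)^{k_λ} where k_λ is the size of the largest Jordan block at λ.

For λ = -5: rank(A + 5I) = 1, and the largest Jordan block has size 2 (the smallest k with rank((A + 5I)^k) = rank((A + 5I)^(k+1))).

So m_A(x) = (x + 5)^2.

m_A(x) = (x + 5)^2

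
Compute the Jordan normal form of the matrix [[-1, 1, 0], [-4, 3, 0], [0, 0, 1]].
J = [[1, 1, 0], [0, 1, 0], [0, 0, 1]]

The characteristic polynomial is det(xI - A) = (x - 1)^3, so the eigenvalues are 1 (algebraic multiplicity 3).

For λ = 1: rank(A - I) = 1, rank((A - I)^2) = 0. The eigenspace has dimension 3 - 1 = 2, so there are 2 Jordan blocks; the rank sequence gives block sizes [2, 1].

Assembling the blocks gives the Jordan form J above.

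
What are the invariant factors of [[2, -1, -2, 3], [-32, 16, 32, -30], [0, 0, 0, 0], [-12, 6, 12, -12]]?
The Jordan structure of A has elementary divisors x^2, x, (x - 6). Arranging the block sizes at each eigenvalue in decreasing order and taking row products gives the invariant factors.

Invariant factors (smallest first, each dividing the next): x, x^2(x - 6).

Check: the last factor x^2(x - 6) is the minimal polynomial, and the product x^3(x - 6) is the characteristic polynomial.

x, x^2(x - 6)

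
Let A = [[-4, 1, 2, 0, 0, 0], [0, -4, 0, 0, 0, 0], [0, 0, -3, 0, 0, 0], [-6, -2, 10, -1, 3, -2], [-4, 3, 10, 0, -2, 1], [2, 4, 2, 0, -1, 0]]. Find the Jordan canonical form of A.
The characteristic polynomial is det(xI - A) = (x + 1)^3(x + 3)(x + 4)^2, so the eigenvalues are -4 (algebraic multiplicity 2), -3 (algebraic multiplicity 1), -1 (algebraic multiplicity 3).

For λ = -4: rank(A + 4I) = 5, rank((A + 4I)^2) = 4. The eigenspace has dimension 6 - 5 = 1, so there is 1 Jordan block; the rank sequence gives block sizes [2].

For λ = -3: algebraic multiplicity 1 gives one 1×1 block.

For λ = -1: rank(A + I) = 5, rank((A + I)^2) = 4, rank((A + I)^3) = 3. The eigenspace has dimension 6 - 5 = 1, so there is 1 Jordan block; the rank sequence gives block sizes [3].

Assembling the blocks gives the Jordan form J above.

J = [[-4, 1, 0, 0, 0, 0], [0, -4, 0, 0, 0, 0], [0, 0, -3, 0, 0, 0], [0, 0, 0, -1, 1, 0], [0, 0, 0, 0, -1, 1], [0, 0, 0, 0, 0, -1]]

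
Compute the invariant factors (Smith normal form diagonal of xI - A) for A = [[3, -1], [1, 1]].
The Jordan structure of A has elementary divisors (x - 2)^2. Arranging the block sizes at each eigenvalue in decreasing order and taking row products gives the invariant factors.

Invariant factors (smallest first, each dividing the next): (x - 2)^2.

Check: the last factor (x - 2)^2 is the minimal polynomial, and the product (x - 2)^2 is the characteristic polynomial.

(x - 2)^2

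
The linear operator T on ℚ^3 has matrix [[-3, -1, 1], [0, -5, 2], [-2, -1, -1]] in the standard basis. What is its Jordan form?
J = [[-3, 1, 0], [0, -3, 1], [0, 0, -3]]

The characteristic polynomial is det(xI - A) = (x + 3)^3, so the eigenvalues are -3 (algebraic multiplicity 3).

For λ = -3: rank(A + 3I) = 2, rank((A + 3I)^2) = 1, rank((A + 3I)^3) = 0. The eigenspace has dimension 3 - 2 = 1, so there is 1 Jordan block; the rank sequence gives block sizes [3].

Assembling the blocks gives the Jordan form J above.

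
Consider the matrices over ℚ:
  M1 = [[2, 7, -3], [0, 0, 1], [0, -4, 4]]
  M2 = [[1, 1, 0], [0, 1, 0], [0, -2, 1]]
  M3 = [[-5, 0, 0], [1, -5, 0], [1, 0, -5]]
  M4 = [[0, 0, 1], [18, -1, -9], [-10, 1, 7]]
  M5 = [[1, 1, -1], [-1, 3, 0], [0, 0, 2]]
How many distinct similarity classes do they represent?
Characteristic polynomials: χ_{M1} = (x - 2)^3, χ_{M2} = (x - 1)^3, χ_{M3} = (x + 5)^3, χ_{M4} = (x - 2)^3, χ_{M5} = (x - 2)^3.

{M1, M4, M5}: invariant factors (x - 2)^3.

{M2}: invariant factors x - 1, (x - 1)^2.

{M3}: invariant factors x + 5, (x + 5)^2.

Matrices are similar if and only if their invariant-factor lists agree; the partition into similarity classes is {M1, M4, M5}, {M2}, {M3}.

3 classes: {M1, M4, M5}, {M2}, {M3}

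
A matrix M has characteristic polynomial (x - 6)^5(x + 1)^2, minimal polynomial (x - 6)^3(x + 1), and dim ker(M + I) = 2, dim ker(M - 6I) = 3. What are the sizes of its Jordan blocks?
Jordan blocks: (-1, 1), (-1, 1), (6, 3), (6, 1), (6, 1)

λ = -1: algebraic multiplicity 2 (exponent in χ_M), largest block size 1 (exponent in m_M), 2 blocks (geometric multiplicity). These force block sizes [1, 1].
λ = 6: algebraic multiplicity 5 (exponent in χ_M), largest block size 3 (exponent in m_M), 3 blocks (geometric multiplicity). These force block sizes [3, 1, 1].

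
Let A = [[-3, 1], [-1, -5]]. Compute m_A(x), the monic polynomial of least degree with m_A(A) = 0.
m_A(x) = (x + 4)^2

The characteristic polynomial factors as (x + 4)^2. The minimal polynomial is ∏(x - λ)^{k_λ} where k_λ is the size of the largest Jordan block at λ.

For λ = -4: rank(A + 4I) = 1, and the largest Jordan block has size 2 (the smallest k with rank((A + 4I)^k) = rank((A + 4I)^(k+1))).

So m_A(x) = (x + 4)^2.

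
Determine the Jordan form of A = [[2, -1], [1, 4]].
J = [[3, 1], [0, 3]]

The characteristic polynomial is det(xI - A) = (x - 3)^2, so the eigenvalues are 3 (algebraic multiplicity 2).

For λ = 3: rank(A - 3I) = 1, rank((A - 3I)^2) = 0. The eigenspace has dimension 2 - 1 = 1, so there is 1 Jordan block; the rank sequence gives block sizes [2].

Assembling the blocks gives the Jordan form J above.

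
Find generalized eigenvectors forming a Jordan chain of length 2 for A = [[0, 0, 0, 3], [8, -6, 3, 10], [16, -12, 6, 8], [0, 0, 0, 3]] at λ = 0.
v_1 = [[-1, -1, 1, 0]]^T, v_2 = [[0, 1, 2, 0]]^T

We seek v_1 ∈ ker(A^2) \ ker(A), then set v_{i+1} = A v_i.

One such chain is v_1 = [[-1, -1, 1, 0]]^T, v_2 = [[0, 1, 2, 0]]^T. Check: A v_2 = [[0, 0, 0, 0]]^T = 0.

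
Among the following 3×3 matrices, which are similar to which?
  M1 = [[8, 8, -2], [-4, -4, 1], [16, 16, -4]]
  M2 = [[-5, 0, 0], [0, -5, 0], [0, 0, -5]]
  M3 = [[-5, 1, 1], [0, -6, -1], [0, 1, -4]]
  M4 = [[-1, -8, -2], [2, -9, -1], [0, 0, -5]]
Characteristic polynomials: χ_{M1} = x^3, χ_{M2} = (x + 5)^3, χ_{M3} = (x + 5)^3, χ_{M4} = (x + 5)^3.

{M1}: invariant factors x, x^2.

{M2}: invariant factors x + 5, x + 5, x + 5.

{M3, M4}: invariant factors x + 5, (x + 5)^2.

Matrices are similar if and only if their invariant-factor lists agree; the partition into similarity classes is {M1}, {M2}, {M3, M4}.

3 classes: {M1}, {M2}, {M3, M4}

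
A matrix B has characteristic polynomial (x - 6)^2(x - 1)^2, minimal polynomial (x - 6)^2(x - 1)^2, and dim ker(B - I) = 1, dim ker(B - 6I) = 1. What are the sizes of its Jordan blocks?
λ = 1: algebraic multiplicity 2 (exponent in χ_B), largest block size 2 (exponent in m_B), 1 block (geometric multiplicity). This forces block sizes [2].
λ = 6: algebraic multiplicity 2 (exponent in χ_B), largest block size 2 (exponent in m_B), 1 block (geometric multiplicity). This forces block sizes [2].

Jordan blocks: (1, 2), (6, 2)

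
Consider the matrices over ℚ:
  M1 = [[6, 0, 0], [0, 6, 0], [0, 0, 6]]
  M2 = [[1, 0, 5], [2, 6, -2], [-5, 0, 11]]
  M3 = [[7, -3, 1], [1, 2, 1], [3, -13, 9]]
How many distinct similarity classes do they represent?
3 classes: {M1}, {M2}, {M3}

Characteristic polynomials: χ_{M1} = (x - 6)^3, χ_{M2} = (x - 6)^3, χ_{M3} = (x - 6)^3.

{M1}: invariant factors x - 6, x - 6, x - 6.

{M2}: invariant factors x - 6, (x - 6)^2.

{M3}: invariant factors (x - 6)^3.

Matrices are similar if and only if their invariant-factor lists agree; the partition into similarity classes is {M1}, {M2}, {M3}.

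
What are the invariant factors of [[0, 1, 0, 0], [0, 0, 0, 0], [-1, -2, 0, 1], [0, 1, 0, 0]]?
The Jordan structure of A has elementary divisors x^2, x^2. Arranging the block sizes at each eigenvalue in decreasing order and taking row products gives the invariant factors.

Invariant factors (smallest first, each dividing the next): x^2, x^2.

Check: the last factor x^2 is the minimal polynomial, and the product x^4 is the characteristic polynomial.

x^2, x^2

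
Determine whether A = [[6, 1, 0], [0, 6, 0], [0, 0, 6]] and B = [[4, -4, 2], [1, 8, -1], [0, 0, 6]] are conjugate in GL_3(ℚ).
Two matrices over a field are similar if and only if they have the same invariant factors.

Both A and B have characteristic polynomial (x - 6)^3 and minimal polynomial (x - 6)^2. Computing further, both have invariant factors x - 6, (x - 6)^2. Hence A and B are similar.

Yes.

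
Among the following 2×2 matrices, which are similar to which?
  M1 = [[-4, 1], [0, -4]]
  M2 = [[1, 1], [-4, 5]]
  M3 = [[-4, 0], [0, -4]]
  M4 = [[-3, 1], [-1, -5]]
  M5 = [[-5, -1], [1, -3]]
3 classes: {M1, M4, M5}, {M2}, {M3}

Characteristic polynomials: χ_{M1} = (x + 4)^2, χ_{M2} = (x - 3)^2, χ_{M3} = (x + 4)^2, χ_{M4} = (x + 4)^2, χ_{M5} = (x + 4)^2.

{M1, M4, M5}: invariant factors (x + 4)^2.

{M2}: invariant factors (x - 3)^2.

{M3}: invariant factors x + 4, x + 4.

Matrices are similar if and only if their invariant-factor lists agree; the partition into similarity classes is {M1, M4, M5}, {M2}, {M3}.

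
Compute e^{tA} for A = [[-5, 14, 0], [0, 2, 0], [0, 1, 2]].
e^{tA} = [[e^{-5*t}, (2*e^{7*t} - 2)*e^{-5*t}, 0], [0, e^{2*t}, 0], [0, t*e^{2*t}, e^{2*t}]]

A has Jordan form J = [[-5, 0, 0], [0, 2, 1], [0, 0, 2]] with A = PJP^{-1}, so e^{tA} = P e^{tJ} P^{-1}.

For a Jordan block J_k(λ), e^{tJ_k(λ)} = e^{λt} · (I + tN + t^2 N^2/2! + ... + t^{k-1} N^{k-1}/(k-1)!) where N is the nilpotent superdiagonal part.

Assembling the blocks and conjugating back gives the entries of e^{tA} as shown above.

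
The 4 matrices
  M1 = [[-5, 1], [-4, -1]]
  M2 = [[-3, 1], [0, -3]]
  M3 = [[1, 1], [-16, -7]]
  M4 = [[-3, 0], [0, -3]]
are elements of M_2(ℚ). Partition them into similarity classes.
Characteristic polynomials: χ_{M1} = (x + 3)^2, χ_{M2} = (x + 3)^2, χ_{M3} = (x + 3)^2, χ_{M4} = (x + 3)^2.

{M1, M2, M3}: invariant factors (x + 3)^2.

{M4}: invariant factors x + 3, x + 3.

Matrices are similar if and only if their invariant-factor lists agree; the partition into similarity classes is {M1, M2, M3}, {M4}.

2 classes: {M1, M2, M3}, {M4}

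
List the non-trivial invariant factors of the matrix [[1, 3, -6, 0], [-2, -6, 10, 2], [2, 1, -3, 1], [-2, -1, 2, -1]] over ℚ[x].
(x + 1)^2(x + 2)(x + 5)

The Jordan structure of A has elementary divisors (x + 5), (x + 2), (x + 1)^2. Arranging the block sizes at each eigenvalue in decreasing order and taking row products gives the invariant factors.

Invariant factors (smallest first, each dividing the next): (x + 1)^2(x + 2)(x + 5).

Check: the last factor (x + 1)^2(x + 2)(x + 5) is the minimal polynomial, and the product (x + 1)^2(x + 2)(x + 5) is the characteristic polynomial.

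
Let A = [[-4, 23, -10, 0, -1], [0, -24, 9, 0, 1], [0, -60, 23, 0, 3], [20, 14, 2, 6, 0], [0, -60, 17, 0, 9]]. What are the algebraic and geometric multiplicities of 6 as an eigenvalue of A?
algebraic multiplicity 3, geometric multiplicity 2

The characteristic polynomial is (x - 6)^3(x + 4)^2, so the factor x - 6 appears with exponent 3: the algebraic multiplicity is 3.

rank(A - 6I) = 3, so the eigenspace has dimension 5 - 3 = 2: the geometric multiplicity is 2.

Since 2 < 3, A is not diagonalizable.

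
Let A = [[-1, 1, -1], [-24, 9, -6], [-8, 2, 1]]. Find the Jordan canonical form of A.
J = [[3, 1, 0], [0, 3, 0], [0, 0, 3]]

The characteristic polynomial is det(xI - A) = (x - 3)^3, so the eigenvalues are 3 (algebraic multiplicity 3).

For λ = 3: rank(A - 3I) = 1, rank((A - 3I)^2) = 0. The eigenspace has dimension 3 - 1 = 2, so there are 2 Jordan blocks; the rank sequence gives block sizes [2, 1].

Assembling the blocks gives the Jordan form J above.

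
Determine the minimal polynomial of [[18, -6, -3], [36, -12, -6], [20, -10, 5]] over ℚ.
m_A(x) = x(x - 6)(x - 5)

The characteristic polynomial factors as x(x - 6)(x - 5). The minimal polynomial is ∏(x - λ)^{k_λ} where k_λ is the size of the largest Jordan block at λ.

For λ = 0: rank(A) = 2, and the largest Jordan block has size 1 (the smallest k with rank(A^k) = rank(A^(k+1))).
For λ = 5: rank(A - 5I) = 2, and the largest Jordan block has size 1 (the smallest k with rank((A - 5I)^k) = rank((A - 5I)^(k+1))).
For λ = 6: rank(A - 6I) = 2, and the largest Jordan block has size 1 (the smallest k with rank((A - 6I)^k) = rank((A - 6I)^(k+1))).

So m_A(x) = x(x - 6)(x - 5).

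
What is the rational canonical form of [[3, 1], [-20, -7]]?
R = [[0, 1], [1, -4]]

The invariant factors of A (the non-unit diagonal entries of the Smith normal form of xI - A over ℚ[x]) are x^2 + 4x - 1, each dividing the next. The characteristic polynomial is their product, x^2 + 4x - 1.

The rational canonical form is the block-diagonal matrix of companion matrices C(f_i):
R = [[0, 1], [1, -4]].

Note the characteristic polynomial does not split into linear factors over ℚ, so A has no Jordan form over ℚ; the rational canonical form exists over any field.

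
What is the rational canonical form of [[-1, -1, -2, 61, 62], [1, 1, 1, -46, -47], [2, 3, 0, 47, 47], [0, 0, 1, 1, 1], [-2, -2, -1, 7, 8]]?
The invariant factors of A (the non-unit diagonal entries of the Smith normal form of xI - A over ℚ[x]) are (x - 2)^4(x - 1), each dividing the next. The characteristic polynomial is their product, (x - 2)^4(x - 1).

The rational canonical form is the block-diagonal matrix of companion matrices C(f_i):
R = [[0, 0, 0, 0, 16], [1, 0, 0, 0, -48], [0, 1, 0, 0, 56], [0, 0, 1, 0, -32], [0, 0, 0, 1, 9]].

R = [[0, 0, 0, 0, 16], [1, 0, 0, 0, -48], [0, 1, 0, 0, 56], [0, 0, 1, 0, -32], [0, 0, 0, 1, 9]]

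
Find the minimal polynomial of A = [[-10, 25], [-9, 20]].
The characteristic polynomial factors as (x - 5)^2. The minimal polynomial is ∏(x - λ)^{k_λ} where k_λ is the size of the largest Jordan block at λ.

For λ = 5: rank(A - 5I) = 1, and the largest Jordan block has size 2 (the smallest k with rank((A - 5I)^k) = rank((A - 5I)^(k+1))).

So m_A(x) = (x - 5)^2.

m_A(x) = (x - 5)^2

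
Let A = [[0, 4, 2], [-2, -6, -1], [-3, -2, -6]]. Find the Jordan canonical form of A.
J = [[-4, 1, 0], [0, -4, 1], [0, 0, -4]]

The characteristic polynomial is det(xI - A) = (x + 4)^3, so the eigenvalues are -4 (algebraic multiplicity 3).

For λ = -4: rank(A + 4I) = 2, rank((A + 4I)^2) = 1, rank((A + 4I)^3) = 0. The eigenspace has dimension 3 - 2 = 1, so there is 1 Jordan block; the rank sequence gives block sizes [3].

Assembling the blocks gives the Jordan form J above.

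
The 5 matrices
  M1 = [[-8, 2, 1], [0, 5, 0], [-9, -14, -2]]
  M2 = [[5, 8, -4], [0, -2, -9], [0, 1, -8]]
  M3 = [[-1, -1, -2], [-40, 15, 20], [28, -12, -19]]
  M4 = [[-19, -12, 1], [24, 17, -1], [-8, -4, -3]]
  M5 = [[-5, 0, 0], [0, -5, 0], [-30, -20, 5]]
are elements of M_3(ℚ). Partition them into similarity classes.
2 classes: {M1, M2, M3, M4}, {M5}

Characteristic polynomials: χ_{M1} = (x - 5)(x + 5)^2, χ_{M2} = (x - 5)(x + 5)^2, χ_{M3} = (x - 5)(x + 5)^2, χ_{M4} = (x - 5)(x + 5)^2, χ_{M5} = (x - 5)(x + 5)^2.

{M1, M2, M3, M4}: invariant factors (x - 5)(x + 5)^2.

{M5}: invariant factors x + 5, (x - 5)(x + 5).

Matrices are similar if and only if their invariant-factor lists agree; the partition into similarity classes is {M1, M2, M3, M4}, {M5}.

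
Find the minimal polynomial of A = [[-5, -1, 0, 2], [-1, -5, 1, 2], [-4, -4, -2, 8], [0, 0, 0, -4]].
m_A(x) = (x + 4)^3

The characteristic polynomial factors as (x + 4)^4. The minimal polynomial is ∏(x - λ)^{k_λ} where k_λ is the size of the largest Jordan block at λ.

For λ = -4: rank(A + 4I) = 2, and the largest Jordan block has size 3 (the smallest k with rank((A + 4I)^k) = rank((A + 4I)^(k+1))).

So m_A(x) = (x + 4)^3.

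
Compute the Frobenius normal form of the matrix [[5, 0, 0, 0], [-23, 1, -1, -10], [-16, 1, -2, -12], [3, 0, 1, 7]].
The invariant factors of A (the non-unit diagonal entries of the Smith normal form of xI - A over ℚ[x]) are x - 5, (x - 5)(x^2 - x - 1), each dividing the next. The characteristic polynomial is their product, (x - 5)^2(x^2 - x - 1).

The rational canonical form is the block-diagonal matrix of companion matrices C(f_i):
R = [[5, 0, 0, 0], [0, 0, 0, -5], [0, 1, 0, -4], [0, 0, 1, 6]].

Note the characteristic polynomial does not split into linear factors over ℚ, so A has no Jordan form over ℚ; the rational canonical form exists over any field.

R = [[5, 0, 0, 0], [0, 0, 0, -5], [0, 1, 0, -4], [0, 0, 1, 6]]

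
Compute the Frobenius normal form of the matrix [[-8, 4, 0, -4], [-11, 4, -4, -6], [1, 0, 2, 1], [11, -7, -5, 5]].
R = [[0, 0, 0, -4], [1, 0, 0, 0], [0, 1, 0, -1], [0, 0, 1, 3]]

The invariant factors of A (the non-unit diagonal entries of the Smith normal form of xI - A over ℚ[x]) are (x - 2)^2(x^2 + x + 1), each dividing the next. The characteristic polynomial is their product, (x - 2)^2(x^2 + x + 1).

The rational canonical form is the block-diagonal matrix of companion matrices C(f_i):
R = [[0, 0, 0, -4], [1, 0, 0, 0], [0, 1, 0, -1], [0, 0, 1, 3]].

Note the characteristic polynomial does not split into linear factors over ℚ, so A has no Jordan form over ℚ; the rational canonical form exists over any field.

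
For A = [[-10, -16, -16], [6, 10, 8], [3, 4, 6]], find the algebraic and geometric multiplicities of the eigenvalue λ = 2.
algebraic multiplicity 3, geometric multiplicity 2

The characteristic polynomial is (x - 2)^3, so the factor x - 2 appears with exponent 3: the algebraic multiplicity is 3.

rank(A - 2I) = 1, so the eigenspace has dimension 3 - 1 = 2: the geometric multiplicity is 2.

Since 2 < 3, A is not diagonalizable.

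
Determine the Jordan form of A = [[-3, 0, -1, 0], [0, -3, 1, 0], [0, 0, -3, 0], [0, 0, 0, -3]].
J = [[-3, 1, 0, 0], [0, -3, 0, 0], [0, 0, -3, 0], [0, 0, 0, -3]]

The characteristic polynomial is det(xI - A) = (x + 3)^4, so the eigenvalues are -3 (algebraic multiplicity 4).

For λ = -3: rank(A + 3I) = 1, rank((A + 3I)^2) = 0. The eigenspace has dimension 4 - 1 = 3, so there are 3 Jordan blocks; the rank sequence gives block sizes [2, 1, 1].

Assembling the blocks gives the Jordan form J above.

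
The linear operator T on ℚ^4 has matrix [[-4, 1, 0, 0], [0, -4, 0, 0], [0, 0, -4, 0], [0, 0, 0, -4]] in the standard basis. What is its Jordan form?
J = [[-4, 1, 0, 0], [0, -4, 0, 0], [0, 0, -4, 0], [0, 0, 0, -4]]

The characteristic polynomial is det(xI - A) = (x + 4)^4, so the eigenvalues are -4 (algebraic multiplicity 4).

For λ = -4: rank(A + 4I) = 1, rank((A + 4I)^2) = 0. The eigenspace has dimension 4 - 1 = 3, so there are 3 Jordan blocks; the rank sequence gives block sizes [2, 1, 1].

Assembling the blocks gives the Jordan form J above.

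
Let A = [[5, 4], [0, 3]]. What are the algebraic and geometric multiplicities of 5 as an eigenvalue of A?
algebraic multiplicity 1, geometric multiplicity 1

The characteristic polynomial is (x - 5)(x - 3), so the factor x - 5 appears with exponent 1: the algebraic multiplicity is 1.

rank(A - 5I) = 1, so the eigenspace has dimension 2 - 1 = 1: the geometric multiplicity is 1.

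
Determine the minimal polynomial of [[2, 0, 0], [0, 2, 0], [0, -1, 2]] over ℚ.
m_A(x) = (x - 2)^2

The characteristic polynomial factors as (x - 2)^3. The minimal polynomial is ∏(x - λ)^{k_λ} where k_λ is the size of the largest Jordan block at λ.

For λ = 2: rank(A - 2I) = 1, and the largest Jordan block has size 2 (the smallest k with rank((A - 2I)^k) = rank((A - 2I)^(k+1))).

So m_A(x) = (x - 2)^2.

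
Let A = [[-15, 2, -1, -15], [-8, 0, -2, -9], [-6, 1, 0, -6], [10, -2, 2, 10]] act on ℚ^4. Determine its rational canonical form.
R = [[0, 0, 0, -8], [1, 0, 0, -10], [0, 1, 0, -6], [0, 0, 1, -5]]

The invariant factors of A (the non-unit diagonal entries of the Smith normal form of xI - A over ℚ[x]) are (x + 1)(x + 4)(x^2 + 2), each dividing the next. The characteristic polynomial is their product, (x + 1)(x + 4)(x^2 + 2).

The rational canonical form is the block-diagonal matrix of companion matrices C(f_i):
R = [[0, 0, 0, -8], [1, 0, 0, -10], [0, 1, 0, -6], [0, 0, 1, -5]].

Note the characteristic polynomial does not split into linear factors over ℚ, so A has no Jordan form over ℚ; the rational canonical form exists over any field.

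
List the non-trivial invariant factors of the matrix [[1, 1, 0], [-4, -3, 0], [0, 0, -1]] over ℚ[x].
x + 1, (x + 1)^2

The Jordan structure of A has elementary divisors (x + 1)^2, (x + 1). Arranging the block sizes at each eigenvalue in decreasing order and taking row products gives the invariant factors.

Invariant factors (smallest first, each dividing the next): x + 1, (x + 1)^2.

Check: the last factor (x + 1)^2 is the minimal polynomial, and the product (x + 1)^3 is the characteristic polynomial.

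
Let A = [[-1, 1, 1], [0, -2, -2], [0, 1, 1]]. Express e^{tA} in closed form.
A has Jordan form J = [[-1, 1, 0], [0, -1, 0], [0, 0, 0]] with A = PJP^{-1}, so e^{tA} = P e^{tJ} P^{-1}.

For a Jordan block J_k(λ), e^{tJ_k(λ)} = e^{λt} · (I + tN + t^2 N^2/2! + ... + t^{k-1} N^{k-1}/(k-1)!) where N is the nilpotent superdiagonal part.

Assembling the blocks and conjugating back gives the entries of e^{tA} as shown above.

e^{tA} = [[e^{-t}, t*e^{-t}, t*e^{-t}], [0, -1 + 2*e^{-t}, -2 + 2*e^{-t}], [0, 1 - e^{-t}, 2 - e^{-t}]]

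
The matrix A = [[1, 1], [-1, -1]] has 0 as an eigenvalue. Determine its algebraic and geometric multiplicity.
algebraic multiplicity 2, geometric multiplicity 1

The characteristic polynomial is x^2, so the factor x appears with exponent 2: the algebraic multiplicity is 2.

rank(A) = 1, so the eigenspace has dimension 2 - 1 = 1: the geometric multiplicity is 1.

Since 1 < 2, A is not diagonalizable.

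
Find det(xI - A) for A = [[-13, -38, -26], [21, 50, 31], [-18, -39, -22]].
χ_A(x) = (x - 5)^3

xI - A = [[x + 13, 38, 26], [-21, x - 50, -31], [18, 39, x + 22]].

Expanding det(xI - A) along the first row:
det(xI - A) = + (x + 13)·det([[x - 50, -31], [39, x + 22]]) - (38)·det([[-21, -31], [18, x + 22]]) + (26)·det([[-21, x - 50], [18, 39]]).

Evaluating gives χ_A(x) = x^3 - 15x^2 + 75x - 125 = (x - 5)^3.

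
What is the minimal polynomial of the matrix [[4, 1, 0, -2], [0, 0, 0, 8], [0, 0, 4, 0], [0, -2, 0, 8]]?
The characteristic polynomial factors as (x - 4)^4. The minimal polynomial is ∏(x - λ)^{k_λ} where k_λ is the size of the largest Jordan block at λ.

For λ = 4: rank(A - 4I) = 1, and the largest Jordan block has size 2 (the smallest k with rank((A - 4I)^k) = rank((A - 4I)^(k+1))).

So m_A(x) = (x - 4)^2.

m_A(x) = (x - 4)^2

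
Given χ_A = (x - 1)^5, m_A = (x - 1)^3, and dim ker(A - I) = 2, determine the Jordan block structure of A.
Jordan blocks: (1, 3), (1, 2)

λ = 1: algebraic multiplicity 5 (exponent in χ_A), largest block size 3 (exponent in m_A), 2 blocks (geometric multiplicity). These force block sizes [3, 2].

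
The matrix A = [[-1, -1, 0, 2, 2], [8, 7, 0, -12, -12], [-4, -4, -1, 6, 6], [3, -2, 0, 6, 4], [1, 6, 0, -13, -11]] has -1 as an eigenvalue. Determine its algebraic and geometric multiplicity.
algebraic multiplicity 3, geometric multiplicity 2

The characteristic polynomial is (x - 2)(x - 1)(x + 1)^3, so the factor x + 1 appears with exponent 3: the algebraic multiplicity is 3.

rank(A + I) = 3, so the eigenspace has dimension 5 - 3 = 2: the geometric multiplicity is 2.

Since 2 < 3, A is not diagonalizable.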